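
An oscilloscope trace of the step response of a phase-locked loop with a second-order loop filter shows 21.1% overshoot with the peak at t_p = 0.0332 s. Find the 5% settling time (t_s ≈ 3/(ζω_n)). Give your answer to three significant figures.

t_s ≈ 0.0640 s

The overshoot fixes ζ = −ln(OS)/√(π²+ln²(OS)) = 0.444.
From t_p = π/ω_d, ω_d = π/0.0332 = 94.6 rad/s, so ω_n = ω_d/√(1−ζ²) = 106 rad/s.
t_s ≈ 3/(ζω_n) = 3/(0.444·106) = 0.0640 s.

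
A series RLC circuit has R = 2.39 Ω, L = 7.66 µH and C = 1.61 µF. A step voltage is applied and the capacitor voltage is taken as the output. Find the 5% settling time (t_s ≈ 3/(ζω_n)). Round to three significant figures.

t_s ≈ 0.0000192 s

For a series RLC circuit (capacitor voltage as output), ω_n = 1/√(LC) = 1/√(7.66 µH · 1.61 µF) = 285000 rad/s.
ζ = (R/2)·√(C/L) = (2.39/2)·√(1.61 µF/7.66 µH) = 0.548.
t_s ≈ 3/(ζω_n) = 0.0000192 s.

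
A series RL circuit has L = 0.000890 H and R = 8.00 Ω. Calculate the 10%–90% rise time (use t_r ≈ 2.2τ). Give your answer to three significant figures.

τ = L/R = 0.000890/8.00 = 0.000111 s.
t_r ≈ 2.2τ = 0.000245 s.

t_r ≈ 0.000245 s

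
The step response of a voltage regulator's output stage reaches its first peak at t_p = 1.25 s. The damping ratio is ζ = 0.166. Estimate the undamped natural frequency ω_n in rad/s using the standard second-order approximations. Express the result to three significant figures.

ω_n ≈ 2.55 rad/s

Peak time t_p = π/ω_d, so ω_d = π/t_p = π/1.25 = 2.51 rad/s.
ω_n = ω_d/√(1−ζ²) = 2.51/√0.972 = 2.55 rad/s.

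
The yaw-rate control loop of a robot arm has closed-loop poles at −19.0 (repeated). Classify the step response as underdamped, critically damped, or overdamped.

critically damped

Since there is a repeated negative-real pole, the response is critically damped.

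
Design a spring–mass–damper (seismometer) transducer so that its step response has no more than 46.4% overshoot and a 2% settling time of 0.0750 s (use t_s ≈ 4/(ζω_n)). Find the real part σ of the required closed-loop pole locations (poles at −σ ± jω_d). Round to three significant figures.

The settling-time spec alone fixes σ = ζω_n = 4/t_s = 4/0.0750 = 53.3.
(Overshoot then fixes ζ = 0.237 and hence ω_d = σ·√(1−ζ²)/ζ = 218 rad/s.)

σ ≈ 53.3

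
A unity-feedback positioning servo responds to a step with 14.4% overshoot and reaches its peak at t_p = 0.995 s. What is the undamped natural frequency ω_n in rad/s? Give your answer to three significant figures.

ω_n ≈ 3.71 rad/s

The overshoot fixes ζ = −ln(OS)/√(π²+ln²(OS)) = 0.525.
From t_p = π/ω_d, ω_d = π/0.995 = 3.16 rad/s, so ω_n = ω_d/√(1−ζ²) = 3.71 rad/s.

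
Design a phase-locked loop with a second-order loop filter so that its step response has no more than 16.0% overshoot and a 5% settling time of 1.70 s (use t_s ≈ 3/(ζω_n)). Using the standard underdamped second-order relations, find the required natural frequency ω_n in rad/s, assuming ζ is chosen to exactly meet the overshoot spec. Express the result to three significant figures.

ω_n ≈ 3.50 rad/s

ζ = −ln(OS)/√(π² + (ln OS)²). With OS = 0.160, ln OS = −1.833 and ζ = 1.833/3.637 = 0.504.
From t_s ≈ 3/(ζω_n): ω_n = 3/(ζ·t_s) = 3/(0.504·1.70) = 3.50 rad/s.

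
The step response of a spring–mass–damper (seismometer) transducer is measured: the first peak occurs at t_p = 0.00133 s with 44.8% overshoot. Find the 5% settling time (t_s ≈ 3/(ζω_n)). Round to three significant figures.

From the overshoot, ζ = −ln(OS)/√(π²+ln²(OS)) = 0.248.
From t_p = π/ω_d, ω_d = π/0.00133 = 2360 rad/s, so ω_n = ω_d/√(1−ζ²) = 2440 rad/s.
t_s ≈ 3/(ζω_n) = 3/(0.248·2440) = 0.00497 s.

t_s ≈ 0.00497 s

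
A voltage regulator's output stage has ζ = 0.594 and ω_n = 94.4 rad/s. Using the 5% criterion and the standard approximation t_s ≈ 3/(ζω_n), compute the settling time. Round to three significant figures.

t_s ≈ 0.0535 s

t_s ≈ 3/(ζω_n) = 3/(0.594 × 94.4) = 0.0535 s.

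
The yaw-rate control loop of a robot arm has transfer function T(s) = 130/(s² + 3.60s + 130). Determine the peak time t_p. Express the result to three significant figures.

Comparing the denominator to s² + 2ζω_n s + ω_n²: ω_n = √130 = 11.4 rad/s, and 2ζω_n = 3.60 so ζ = 3.60/(2·11.4) = 0.158.
ω_d = 11.4·√(1 − 0.158²) = 11.3 rad/s. Then t_p = π/ω_d = 0.279 s.

t_p ≈ 0.279 s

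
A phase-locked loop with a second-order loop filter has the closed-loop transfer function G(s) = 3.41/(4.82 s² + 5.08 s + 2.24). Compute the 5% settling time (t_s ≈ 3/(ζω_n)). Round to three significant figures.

t_s ≈ 5.69 s

Dividing through by 4.82: denominator becomes s² + 1.054 s + 0.4647.
So ω_n = √0.4647 = 0.682 rad/s and ζ = 1.054/(2·0.682) = 0.773.
t_s ≈ 3/(ζω_n) = 5.69 s.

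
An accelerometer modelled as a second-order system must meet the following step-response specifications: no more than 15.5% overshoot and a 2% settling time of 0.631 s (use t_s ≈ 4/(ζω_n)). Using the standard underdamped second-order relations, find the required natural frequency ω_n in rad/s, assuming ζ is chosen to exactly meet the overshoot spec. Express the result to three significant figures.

ω_n ≈ 12.4 rad/s

Inverting the overshoot relation: ζ = |ln 0.155|/√(π² + ln²0.155) = 0.510.
From t_s ≈ 4/(ζω_n): ω_n = 4/(ζ·t_s) = 4/(0.510·0.631) = 12.4 rad/s.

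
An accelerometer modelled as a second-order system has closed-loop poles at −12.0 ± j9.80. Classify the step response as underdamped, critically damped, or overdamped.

Since the poles form a complex-conjugate pair with nonzero imaginary part, the response is underdamped.

underdamped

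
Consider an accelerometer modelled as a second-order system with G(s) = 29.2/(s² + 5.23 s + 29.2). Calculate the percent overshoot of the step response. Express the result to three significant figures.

Matching coefficients with s² + 2ζω_n s + ω_n² gives ω_n² = 29.2 ⇒ ω_n = 5.40 rad/s, and ζ = 5.23/(2ω_n) = 0.484.
%OS = 100·exp(−πζ/√(1−ζ²)) = 17.6%.

%OS ≈ 17.6%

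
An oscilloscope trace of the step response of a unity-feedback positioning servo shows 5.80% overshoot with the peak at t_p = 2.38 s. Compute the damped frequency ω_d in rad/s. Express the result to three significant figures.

ω_d ≈ 1.32 rad/s

t_p = π/ω_d, so ω_d = π/2.38 = 1.32 rad/s.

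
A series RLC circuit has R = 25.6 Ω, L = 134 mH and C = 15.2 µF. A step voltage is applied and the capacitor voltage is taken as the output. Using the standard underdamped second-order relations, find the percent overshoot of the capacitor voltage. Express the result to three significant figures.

%OS ≈ 64.9%

For a series RLC circuit (capacitor voltage as output), ω_n = 1/√(LC) = 1/√(134 mH · 15.2 µF) = 701 rad/s.
ζ = (R/2)·√(C/L) = (25.6/2)·√(15.2 µF/134 mH) = 0.136.
Overshoot: exp(−π·0.136/√(1−0.136²)) = 0.649, i.e. 64.9%.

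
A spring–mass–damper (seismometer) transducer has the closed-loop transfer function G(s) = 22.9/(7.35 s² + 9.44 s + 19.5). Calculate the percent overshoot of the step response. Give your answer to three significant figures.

Dividing through by 7.35: denominator becomes s² + 1.284 s + 2.653.
So ω_n = √2.653 = 1.63 rad/s and ζ = 1.284/(2·1.63) = 0.394.
Overshoot: exp(−π·0.394/√(1−0.394²)) = 0.260, i.e. 26.0%.

%OS ≈ 26.0%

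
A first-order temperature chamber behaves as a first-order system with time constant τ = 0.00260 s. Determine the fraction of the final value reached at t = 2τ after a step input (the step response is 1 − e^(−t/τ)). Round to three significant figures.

y(t)/y_∞ = 1 − e^(−t/τ) = 1 − e^(−2) = 1 − e^(−2.00) = 0.865.

y/y_∞ ≈ 0.865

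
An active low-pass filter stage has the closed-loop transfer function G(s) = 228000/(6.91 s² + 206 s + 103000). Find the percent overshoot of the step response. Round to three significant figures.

%OS ≈ 67.9%

Dividing through by 6.91: denominator becomes s² + 29.81 s + 14910.
So ω_n = √14910 = 122 rad/s and ζ = 29.81/(2·122) = 0.122.
%OS = 100 e^{−πζ/√(1−ζ²)} with ζ = 0.122 gives 67.9%.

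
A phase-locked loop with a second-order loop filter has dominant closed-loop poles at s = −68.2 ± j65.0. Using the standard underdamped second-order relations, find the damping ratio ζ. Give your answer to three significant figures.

The poles are at −σ ± jω_d with σ = 68.2 and ω_d = 65.0, so ω_n = √(σ²+ω_d²) = 94.2 rad/s and ζ = σ/ω_n = 0.724.

ζ ≈ 0.724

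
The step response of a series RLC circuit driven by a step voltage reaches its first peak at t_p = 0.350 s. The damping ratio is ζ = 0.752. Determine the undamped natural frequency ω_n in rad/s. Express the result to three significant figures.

ω_n ≈ 13.6 rad/s

Peak time t_p = π/ω_d, so ω_d = π/t_p = π/0.350 = 8.98 rad/s.
ω_n = ω_d/√(1−ζ²) = 8.98/√0.434 = 13.6 rad/s.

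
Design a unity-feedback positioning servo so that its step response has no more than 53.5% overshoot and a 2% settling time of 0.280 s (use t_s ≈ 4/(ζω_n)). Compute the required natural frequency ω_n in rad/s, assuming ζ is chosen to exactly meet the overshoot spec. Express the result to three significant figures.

ω_n ≈ 73.2 rad/s

From %OS = 100·exp(−πζ/√(1−ζ²)), invert to get ζ = −ln(OS)/√(π² + ln²(OS)) with OS = 0.535.
−ln 0.535 = 0.6255, so ζ = 0.6255/√(π² + 0.3912) = 0.195.
From t_s ≈ 4/(ζω_n): ω_n = 4/(ζ·t_s) = 4/(0.195·0.280) = 73.2 rad/s.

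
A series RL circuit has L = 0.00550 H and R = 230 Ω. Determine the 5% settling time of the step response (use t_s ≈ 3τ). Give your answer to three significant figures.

τ = L/R = 0.00550/230 = 0.0000239 s.
t_s ≈ 3τ = 0.0000717 s.

t_s ≈ 0.0000717 s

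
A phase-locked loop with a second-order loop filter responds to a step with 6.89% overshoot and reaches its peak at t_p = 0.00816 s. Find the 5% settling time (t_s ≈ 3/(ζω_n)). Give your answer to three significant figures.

ζ from %OS: ζ = |ln 0.0689|/√(π²+ln²0.0689) = 0.648.
From t_p = π/ω_d, ω_d = π/0.00816 = 385 rad/s, so ω_n = ω_d/√(1−ζ²) = 506 rad/s.
t_s ≈ 3/(ζω_n) = 3/(0.648·506) = 0.00915 s.

t_s ≈ 0.00915 s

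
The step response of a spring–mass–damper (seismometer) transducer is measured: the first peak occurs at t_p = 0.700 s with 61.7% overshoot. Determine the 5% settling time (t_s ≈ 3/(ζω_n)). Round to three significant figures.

From the overshoot, ζ = −ln(OS)/√(π²+ln²(OS)) = 0.152.
From t_p = π/ω_d, ω_d = π/0.700 = 4.49 rad/s, so ω_n = ω_d/√(1−ζ²) = 4.54 rad/s.
t_s ≈ 3/(ζω_n) = 3/(0.152·4.54) = 4.35 s.

t_s ≈ 4.35 s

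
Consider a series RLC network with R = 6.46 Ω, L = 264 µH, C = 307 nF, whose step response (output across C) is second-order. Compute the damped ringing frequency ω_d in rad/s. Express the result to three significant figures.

For a series RLC circuit (capacitor voltage as output), ω_n = 1/√(LC) = 1/√(264 µH · 307 nF) = 111000 rad/s.
ζ = (R/2)·√(C/L) = (6.46/2)·√(307 nF/264 µH) = 0.110.
ω_d = ω_n√(1−ζ²) = 110000 rad/s.

ω_d ≈ 110000 rad/s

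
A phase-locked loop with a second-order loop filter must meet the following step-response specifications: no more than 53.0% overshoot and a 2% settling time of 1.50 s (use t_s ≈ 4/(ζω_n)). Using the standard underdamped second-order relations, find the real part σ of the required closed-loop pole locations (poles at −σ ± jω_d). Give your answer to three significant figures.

The settling-time spec alone fixes σ = ζω_n = 4/t_s = 4/1.50 = 2.67.
(Overshoot then fixes ζ = 0.198 and hence ω_d = σ·√(1−ζ²)/ζ = 13.2 rad/s.)

σ ≈ 2.67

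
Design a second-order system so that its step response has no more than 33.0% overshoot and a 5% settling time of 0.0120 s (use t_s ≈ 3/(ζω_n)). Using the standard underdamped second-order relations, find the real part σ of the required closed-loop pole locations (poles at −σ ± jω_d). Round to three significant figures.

σ ≈ 250

The settling-time spec alone fixes σ = ζω_n = 3/t_s = 3/0.0120 = 250.
(Overshoot then fixes ζ = 0.333 and hence ω_d = σ·√(1−ζ²)/ζ = 708 rad/s.)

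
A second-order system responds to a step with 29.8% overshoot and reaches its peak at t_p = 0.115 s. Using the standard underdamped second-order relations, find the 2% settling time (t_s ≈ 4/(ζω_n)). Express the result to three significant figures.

t_s ≈ 0.380 s

ζ from %OS: ζ = |ln 0.298|/√(π²+ln²0.298) = 0.360.
From t_p = π/ω_d, ω_d = π/0.115 = 27.3 rad/s, so ω_n = ω_d/√(1−ζ²) = 29.3 rad/s.
t_s ≈ 4/(ζω_n) = 4/(0.360·29.3) = 0.380 s.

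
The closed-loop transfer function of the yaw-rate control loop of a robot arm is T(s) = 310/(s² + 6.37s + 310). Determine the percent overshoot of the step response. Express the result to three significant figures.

ω_n = √310 = 17.6 rad/s; ζ = 6.37/(2·17.6) = 0.181.
Overshoot: exp(−π·0.181/√(1−0.181²)) = 0.561, i.e. 56.1%.

%OS ≈ 56.1%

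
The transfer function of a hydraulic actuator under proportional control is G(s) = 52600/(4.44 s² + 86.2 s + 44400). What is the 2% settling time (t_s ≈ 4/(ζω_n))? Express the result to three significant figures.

t_s ≈ 0.412 s

Dividing through by 4.44: denominator becomes s² + 19.41 s + 10000.
So ω_n = √10000 = 100 rad/s and ζ = 19.41/(2·100) = 0.0971.
t_s ≈ 4/(ζω_n) = 0.412 s.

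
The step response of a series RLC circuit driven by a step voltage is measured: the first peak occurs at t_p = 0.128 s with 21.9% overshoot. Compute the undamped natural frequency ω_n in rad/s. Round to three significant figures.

ω_n ≈ 27.3 rad/s

From the overshoot, ζ = −ln(OS)/√(π²+ln²(OS)) = 0.435.
From t_p = π/ω_d, ω_d = π/0.128 = 24.5 rad/s, so ω_n = ω_d/√(1−ζ²) = 27.3 rad/s.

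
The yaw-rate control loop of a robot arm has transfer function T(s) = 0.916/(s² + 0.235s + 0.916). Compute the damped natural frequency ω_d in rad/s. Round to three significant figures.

ω_n = √0.916 = 0.957 rad/s; ζ = 0.235/(2·0.957) = 0.123.
ω_d = ω_n√(1−ζ²) = 0.950 rad/s.

ω_d ≈ 0.950 rad/s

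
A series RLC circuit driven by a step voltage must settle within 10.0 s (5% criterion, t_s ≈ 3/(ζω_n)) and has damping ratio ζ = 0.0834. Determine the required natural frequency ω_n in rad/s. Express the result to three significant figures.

Rearranging t_s ≈ 3/(ζω_n) gives ω_n = 3/(ζ·t_s) = 3/(0.0834 × 10.0) = 3.60 rad/s.

ω_n ≈ 3.60 rad/s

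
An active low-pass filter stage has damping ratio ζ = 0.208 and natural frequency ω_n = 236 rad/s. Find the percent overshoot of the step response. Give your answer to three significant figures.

%OS ≈ 51.3%

For an underdamped second-order system, %OS = 100·exp(−πζ/√(1−ζ²)).
πζ/√(1−ζ²) = π·0.208/√(1−0.0433) = 0.6681, so %OS = 100·e^(−0.6681) = 51.3%.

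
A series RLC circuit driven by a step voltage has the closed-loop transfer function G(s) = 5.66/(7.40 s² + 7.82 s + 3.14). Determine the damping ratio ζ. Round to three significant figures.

Dividing through by 7.40: denominator becomes s² + 1.057 s + 0.4243.
So ω_n = √0.4243 = 0.651 rad/s and ζ = 1.057/(2·0.651) = 0.811.

ζ ≈ 0.811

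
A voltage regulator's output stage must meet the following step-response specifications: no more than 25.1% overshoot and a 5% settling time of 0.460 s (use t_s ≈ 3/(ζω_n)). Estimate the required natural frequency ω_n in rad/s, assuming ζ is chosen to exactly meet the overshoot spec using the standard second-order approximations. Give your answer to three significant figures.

From %OS = 100·exp(−πζ/√(1−ζ²)), invert to get ζ = −ln(OS)/√(π² + ln²(OS)) with OS = 0.251.
−ln 0.251 = 1.382, so ζ = 1.382/√(π² + 1.911) = 0.403.
Then ω_n = 3/(ζ t_s) = 3/(0.403 × 0.460) = 16.2 rad/s.

ω_n ≈ 16.2 rad/s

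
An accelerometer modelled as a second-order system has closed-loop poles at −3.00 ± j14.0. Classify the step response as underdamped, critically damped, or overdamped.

underdamped

Since the poles form a complex-conjugate pair with nonzero imaginary part, the response is underdamped.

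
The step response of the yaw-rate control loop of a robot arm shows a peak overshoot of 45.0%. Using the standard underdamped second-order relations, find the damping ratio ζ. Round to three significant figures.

ζ ≈ 0.246

ζ = −ln(OS)/√(π² + (ln OS)²). With OS = 0.450, ln OS = −0.7985 and ζ = 0.7985/3.241 = 0.246.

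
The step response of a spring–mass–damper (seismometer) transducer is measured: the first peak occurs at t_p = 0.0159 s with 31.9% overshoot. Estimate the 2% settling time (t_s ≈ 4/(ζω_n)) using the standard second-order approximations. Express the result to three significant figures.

t_s ≈ 0.0557 s

ζ from %OS: ζ = |ln 0.319|/√(π²+ln²0.319) = 0.342.
t_p = π/ω_d ⇒ ω_d = 198 rad/s; then ω_n = ω_d/√(1−ζ²) = 210 rad/s.
t_s ≈ 4/(ζω_n) = 4/(0.342·210) = 0.0557 s.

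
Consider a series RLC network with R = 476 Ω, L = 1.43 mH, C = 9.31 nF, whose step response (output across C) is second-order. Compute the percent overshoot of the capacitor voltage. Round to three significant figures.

For a series RLC circuit (capacitor voltage as output), ω_n = 1/√(LC) = 1/√(1.43 mH · 9.31 nF) = 274000 rad/s.
ζ = (R/2)·√(C/L) = (476/2)·√(9.31 nF/1.43 mH) = 0.607.
%OS = 100 e^{−πζ/√(1−ζ²)} with ζ = 0.607 gives 9.06%.

%OS ≈ 9.06%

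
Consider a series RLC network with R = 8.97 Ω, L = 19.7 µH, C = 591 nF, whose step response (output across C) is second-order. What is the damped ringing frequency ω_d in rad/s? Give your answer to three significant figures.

ω_d ≈ 185000 rad/s

For a series RLC circuit (capacitor voltage as output), ω_n = 1/√(LC) = 1/√(19.7 µH · 591 nF) = 293000 rad/s.
ζ = (R/2)·√(C/L) = (8.97/2)·√(591 nF/19.7 µH) = 0.777.
The damped frequency ω_d = ω_n√(1−ζ²) = 185000 rad/s.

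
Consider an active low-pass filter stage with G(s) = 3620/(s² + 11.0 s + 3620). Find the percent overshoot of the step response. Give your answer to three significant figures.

%OS ≈ 74.9%

Matching coefficients with s² + 2ζω_n s + ω_n² gives ω_n² = 3620 ⇒ ω_n = 60.2 rad/s, and ζ = 11.0/(2ω_n) = 0.0914.
Overshoot: exp(−π·0.0914/√(1−0.0914²)) = 0.749, i.e. 74.9%.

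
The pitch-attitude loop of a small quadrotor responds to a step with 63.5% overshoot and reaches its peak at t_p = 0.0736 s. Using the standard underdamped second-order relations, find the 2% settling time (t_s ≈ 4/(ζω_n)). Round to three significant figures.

t_s ≈ 0.648 s

From the overshoot, ζ = −ln(OS)/√(π²+ln²(OS)) = 0.143.
From t_p = π/ω_d, ω_d = π/0.0736 = 42.7 rad/s, so ω_n = ω_d/√(1−ζ²) = 43.1 rad/s.
t_s ≈ 4/(ζω_n) = 4/(0.143·43.1) = 0.648 s.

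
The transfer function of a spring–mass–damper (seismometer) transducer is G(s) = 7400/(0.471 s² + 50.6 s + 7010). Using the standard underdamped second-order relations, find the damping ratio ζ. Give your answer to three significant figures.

Dividing through by 0.471: denominator becomes s² + 107.4 s + 14880.
So ω_n = √14880 = 122 rad/s and ζ = 107.4/(2·122) = 0.440.

ζ ≈ 0.440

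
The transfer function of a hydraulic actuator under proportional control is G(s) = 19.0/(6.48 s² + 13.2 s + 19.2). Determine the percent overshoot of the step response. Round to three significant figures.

Dividing through by 6.48: denominator becomes s² + 2.037 s + 2.963.
So ω_n = √2.963 = 1.72 rad/s and ζ = 2.037/(2·1.72) = 0.592.
%OS = 100 e^{−πζ/√(1−ζ²)} with ζ = 0.592 gives 9.97%.

%OS ≈ 9.97%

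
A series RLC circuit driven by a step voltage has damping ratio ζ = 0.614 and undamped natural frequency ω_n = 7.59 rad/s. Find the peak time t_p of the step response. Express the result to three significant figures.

t_p ≈ 0.524 s

The damped frequency is ω_d = ω_n√(1−ζ²) = 7.59·√(1−0.377) = 5.99 rad/s.
Peak time t_p = π/ω_d = π/5.99 = 0.524 s.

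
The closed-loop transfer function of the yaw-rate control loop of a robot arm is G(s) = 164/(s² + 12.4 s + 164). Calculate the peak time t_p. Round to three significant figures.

t_p ≈ 0.280 s

Matching coefficients with s² + 2ζω_n s + ω_n² gives ω_n² = 164 ⇒ ω_n = 12.8 rad/s, and ζ = 12.4/(2ω_n) = 0.484.
ω_d = 12.8·√(1 − 0.484²) = 11.2 rad/s. Then t_p = π/ω_d = 0.280 s.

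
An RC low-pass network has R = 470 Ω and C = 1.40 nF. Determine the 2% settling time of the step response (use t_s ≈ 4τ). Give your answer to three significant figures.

τ = RC = 470 × 1.40 nF = 0.000000658 s.
t_s ≈ 4τ = 0.00000263 s.

t_s ≈ 0.00000263 s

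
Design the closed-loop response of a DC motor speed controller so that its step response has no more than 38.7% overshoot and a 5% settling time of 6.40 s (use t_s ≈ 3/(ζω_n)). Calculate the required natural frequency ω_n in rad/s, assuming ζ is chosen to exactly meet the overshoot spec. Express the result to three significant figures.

ω_n ≈ 1.62 rad/s

Inverting the overshoot relation: ζ = |ln 0.387|/√(π² + ln²0.387) = 0.289.
Then ω_n = 3/(ζ t_s) = 3/(0.289 × 6.40) = 1.62 rad/s.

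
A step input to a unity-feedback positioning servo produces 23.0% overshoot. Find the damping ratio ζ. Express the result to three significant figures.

ζ = −ln(OS)/√(π² + (ln OS)²). With OS = 0.230, ln OS = −1.470 and ζ = 1.470/3.468 = 0.424.

ζ ≈ 0.424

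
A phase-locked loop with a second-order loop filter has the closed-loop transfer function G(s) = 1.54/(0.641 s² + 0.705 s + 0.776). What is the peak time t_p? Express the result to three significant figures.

Dividing through by 0.641: denominator becomes s² + 1.100 s + 1.211.
So ω_n = √1.211 = 1.10 rad/s and ζ = 1.100/(2·1.10) = 0.500.
ω_d = ω_n√(1−ζ²) = 0.953 rad/s. t_p = π/ω_d = 3.30 s.

t_p ≈ 3.30 s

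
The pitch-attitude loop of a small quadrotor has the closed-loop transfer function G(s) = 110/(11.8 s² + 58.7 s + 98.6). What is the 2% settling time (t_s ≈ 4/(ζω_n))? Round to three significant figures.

Dividing through by 11.8: denominator becomes s² + 4.975 s + 8.356.
So ω_n = √8.356 = 2.89 rad/s and ζ = 4.975/(2·2.89) = 0.860.
t_s ≈ 4/(ζω_n) = 1.61 s.

t_s ≈ 1.61 s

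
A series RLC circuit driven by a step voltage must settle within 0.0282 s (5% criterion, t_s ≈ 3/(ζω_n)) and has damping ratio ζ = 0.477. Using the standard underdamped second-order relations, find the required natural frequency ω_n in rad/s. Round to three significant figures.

ω_n ≈ 223 rad/s

Rearranging t_s ≈ 3/(ζω_n) gives ω_n = 3/(ζ·t_s) = 3/(0.477 × 0.0282) = 223 rad/s.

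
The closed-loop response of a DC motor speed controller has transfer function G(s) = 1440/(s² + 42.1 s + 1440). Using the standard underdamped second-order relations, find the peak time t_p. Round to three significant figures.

Matching coefficients with s² + 2ζω_n s + ω_n² gives ω_n² = 1440 ⇒ ω_n = 37.9 rad/s, and ζ = 42.1/(2ω_n) = 0.555.
ω_d = ω_n√(1−ζ²) = 31.6 rad/s. Then t_p = π/ω_d = 0.0995 s.

t_p ≈ 0.0995 s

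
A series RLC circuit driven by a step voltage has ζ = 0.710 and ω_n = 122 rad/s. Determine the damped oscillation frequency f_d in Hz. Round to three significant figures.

ω_d = ω_n√(1−ζ²) = 122·√0.496 = 85.9 rad/s.
f_d = ω_d/(2π) = 13.7 Hz.

f_d ≈ 13.7 Hz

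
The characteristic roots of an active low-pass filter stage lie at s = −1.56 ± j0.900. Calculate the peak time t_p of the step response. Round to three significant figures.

t_p ≈ 3.49 s

t_p = π/ω_d with ω_d = 0.900 (the imaginary part), so t_p = 3.49 s.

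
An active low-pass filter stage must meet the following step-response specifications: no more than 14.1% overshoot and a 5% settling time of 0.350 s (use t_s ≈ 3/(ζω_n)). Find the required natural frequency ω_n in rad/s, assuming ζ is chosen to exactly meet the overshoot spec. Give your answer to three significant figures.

ω_n ≈ 16.2 rad/s

From %OS = 100·exp(−πζ/√(1−ζ²)), invert to get ζ = −ln(OS)/√(π² + ln²(OS)) with OS = 0.141.
−ln 0.141 = 1.959, so ζ = 1.959/√(π² + 3.838) = 0.529.
Then ω_n = 3/(ζ t_s) = 3/(0.529 × 0.350) = 16.2 rad/s.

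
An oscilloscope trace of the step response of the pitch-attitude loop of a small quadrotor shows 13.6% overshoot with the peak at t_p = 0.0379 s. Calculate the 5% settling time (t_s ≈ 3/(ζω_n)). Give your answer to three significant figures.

The overshoot fixes ζ = −ln(OS)/√(π²+ln²(OS)) = 0.536.
t_p = π/ω_d ⇒ ω_d = 82.9 rad/s; then ω_n = ω_d/√(1−ζ²) = 98.2 rad/s.
t_s ≈ 3/(ζω_n) = 3/(0.536·98.2) = 0.0570 s.

t_s ≈ 0.0570 s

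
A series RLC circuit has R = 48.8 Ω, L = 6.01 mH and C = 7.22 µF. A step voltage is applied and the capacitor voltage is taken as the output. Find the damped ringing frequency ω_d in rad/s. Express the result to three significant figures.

ω_d ≈ 2560 rad/s

For a series RLC circuit (capacitor voltage as output), ω_n = 1/√(LC) = 1/√(6.01 mH · 7.22 µF) = 4800 rad/s.
ζ = (R/2)·√(C/L) = (48.8/2)·√(7.22 µF/6.01 mH) = 0.846.
ω_d = 4800·√(1 − 0.846²) = 2560 rad/s.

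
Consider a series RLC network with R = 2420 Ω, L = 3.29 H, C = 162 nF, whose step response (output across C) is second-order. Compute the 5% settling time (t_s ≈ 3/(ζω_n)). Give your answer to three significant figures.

t_s ≈ 0.00816 s

For a series RLC circuit (capacitor voltage as output), ω_n = 1/√(LC) = 1/√(3.29 H · 162 nF) = 1370 rad/s.
ζ = (R/2)·√(C/L) = (2420/2)·√(162 nF/3.29 H) = 0.269.
t_s ≈ 3/(ζω_n) = 0.00816 s.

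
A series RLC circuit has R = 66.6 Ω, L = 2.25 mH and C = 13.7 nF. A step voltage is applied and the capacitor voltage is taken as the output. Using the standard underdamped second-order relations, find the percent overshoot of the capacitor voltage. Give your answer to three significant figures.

%OS ≈ 77.2%

For a series RLC circuit (capacitor voltage as output), ω_n = 1/√(LC) = 1/√(2.25 mH · 13.7 nF) = 180000 rad/s.
ζ = (R/2)·√(C/L) = (66.6/2)·√(13.7 nF/2.25 mH) = 0.0822.
%OS = 100 e^{−πζ/√(1−ζ²)} with ζ = 0.0822 gives 77.2%.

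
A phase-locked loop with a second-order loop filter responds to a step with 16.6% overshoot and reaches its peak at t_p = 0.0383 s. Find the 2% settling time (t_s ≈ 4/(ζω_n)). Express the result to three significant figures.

ζ from %OS: ζ = |ln 0.166|/√(π²+ln²0.166) = 0.496.
From t_p = π/ω_d, ω_d = π/0.0383 = 82.0 rad/s, so ω_n = ω_d/√(1−ζ²) = 94.5 rad/s.
t_s ≈ 4/(ζω_n) = 4/(0.496·94.5) = 0.0853 s.

t_s ≈ 0.0853 s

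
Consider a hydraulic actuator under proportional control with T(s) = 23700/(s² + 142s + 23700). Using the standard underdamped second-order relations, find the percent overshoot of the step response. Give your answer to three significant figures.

Comparing the denominator to s² + 2ζω_n s + ω_n²: ω_n = √23700 = 154 rad/s, and 2ζω_n = 142 so ζ = 142/(2·154) = 0.461.
%OS = 100 e^{−πζ/√(1−ζ²)} with ζ = 0.461 gives 19.5%.

%OS ≈ 19.5%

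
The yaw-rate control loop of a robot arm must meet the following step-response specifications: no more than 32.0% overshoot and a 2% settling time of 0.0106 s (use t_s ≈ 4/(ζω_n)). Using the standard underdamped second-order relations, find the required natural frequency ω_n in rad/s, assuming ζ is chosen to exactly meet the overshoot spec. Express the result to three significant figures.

Inverting the overshoot relation: ζ = |ln 0.320|/√(π² + ln²0.320) = 0.341.
From t_s ≈ 4/(ζω_n): ω_n = 4/(ζ·t_s) = 4/(0.341·0.0106) = 1110 rad/s.

ω_n ≈ 1110 rad/s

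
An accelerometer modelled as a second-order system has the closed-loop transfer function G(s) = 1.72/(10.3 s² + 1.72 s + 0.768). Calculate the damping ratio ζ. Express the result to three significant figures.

ζ ≈ 0.306

Dividing through by 10.3: denominator becomes s² + 0.1670 s + 0.07456.
So ω_n = √0.07456 = 0.273 rad/s and ζ = 0.1670/(2·0.273) = 0.306.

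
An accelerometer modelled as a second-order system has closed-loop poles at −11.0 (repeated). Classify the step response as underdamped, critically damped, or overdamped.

Since there is a repeated negative-real pole, the response is critically damped.

critically damped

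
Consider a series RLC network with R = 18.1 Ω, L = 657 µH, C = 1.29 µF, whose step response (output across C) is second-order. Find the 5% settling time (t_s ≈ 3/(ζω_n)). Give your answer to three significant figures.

For a series RLC circuit (capacitor voltage as output), ω_n = 1/√(LC) = 1/√(657 µH · 1.29 µF) = 34300 rad/s.
ζ = (R/2)·√(C/L) = (18.1/2)·√(1.29 µF/657 µH) = 0.401.
t_s ≈ 3/(ζω_n) = 0.000218 s.

t_s ≈ 0.000218 s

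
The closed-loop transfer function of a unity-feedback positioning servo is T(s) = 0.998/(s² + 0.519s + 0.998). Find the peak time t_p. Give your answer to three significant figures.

t_p ≈ 3.26 s

Comparing the denominator to s² + 2ζω_n s + ω_n²: ω_n = √0.998 = 0.999 rad/s, and 2ζω_n = 0.519 so ζ = 0.519/(2·0.999) = 0.260.
ω_d = ω_n√(1−ζ²) = 0.965 rad/s. Then t_p = π/ω_d = 3.26 s.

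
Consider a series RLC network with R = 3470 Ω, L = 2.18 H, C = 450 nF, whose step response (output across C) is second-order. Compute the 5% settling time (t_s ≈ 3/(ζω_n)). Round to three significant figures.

For a series RLC circuit (capacitor voltage as output), ω_n = 1/√(LC) = 1/√(2.18 H · 450 nF) = 1010 rad/s.
ζ = (R/2)·√(C/L) = (3470/2)·√(450 nF/2.18 H) = 0.788.
t_s ≈ 3/(ζω_n) = 0.00377 s.

t_s ≈ 0.00377 s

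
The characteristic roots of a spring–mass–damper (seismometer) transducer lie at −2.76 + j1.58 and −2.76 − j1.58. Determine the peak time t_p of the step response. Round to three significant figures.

t_p = π/ω_d with ω_d = 1.58 (the imaginary part), so t_p = 1.99 s.

t_p ≈ 1.99 s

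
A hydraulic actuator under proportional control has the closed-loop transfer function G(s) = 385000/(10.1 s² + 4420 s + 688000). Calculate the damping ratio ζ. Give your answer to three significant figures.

ζ ≈ 0.838

Dividing through by 10.1: denominator becomes s² + 437.6 s + 68120.
So ω_n = √68120 = 261 rad/s and ζ = 437.6/(2·261) = 0.838.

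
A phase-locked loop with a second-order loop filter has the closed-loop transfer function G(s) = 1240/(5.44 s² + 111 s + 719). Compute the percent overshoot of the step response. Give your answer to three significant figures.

Dividing through by 5.44: denominator becomes s² + 20.40 s + 132.2.
So ω_n = √132.2 = 11.5 rad/s and ζ = 20.40/(2·11.5) = 0.887.
Overshoot: exp(−π·0.887/√(1−0.887²)) = 0.00236, i.e. 0.236%.

%OS ≈ 0.236%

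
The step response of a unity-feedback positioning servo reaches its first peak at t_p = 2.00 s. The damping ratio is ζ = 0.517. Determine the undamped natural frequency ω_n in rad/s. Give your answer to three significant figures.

Peak time t_p = π/ω_d, so ω_d = π/t_p = π/2.00 = 1.57 rad/s.
ω_n = ω_d/√(1−ζ²) = 1.57/√0.733 = 1.84 rad/s.

ω_n ≈ 1.84 rad/s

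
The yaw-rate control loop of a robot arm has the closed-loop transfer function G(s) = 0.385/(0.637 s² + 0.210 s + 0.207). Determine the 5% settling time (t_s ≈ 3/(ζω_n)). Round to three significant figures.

Dividing through by 0.637: denominator becomes s² + 0.3297 s + 0.3250.
So ω_n = √0.3250 = 0.570 rad/s and ζ = 0.3297/(2·0.570) = 0.289.
t_s ≈ 3/(ζω_n) = 18.2 s.

t_s ≈ 18.2 s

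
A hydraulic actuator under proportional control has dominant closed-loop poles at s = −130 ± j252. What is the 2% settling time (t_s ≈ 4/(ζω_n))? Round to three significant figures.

t_s ≈ 0.0308 s

For poles at −σ ± jω_d, ζω_n = σ = 130, so t_s ≈ 4/σ = 0.0308 s.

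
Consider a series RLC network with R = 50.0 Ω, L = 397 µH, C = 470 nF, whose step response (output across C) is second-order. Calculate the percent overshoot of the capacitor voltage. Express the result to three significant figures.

For a series RLC circuit (capacitor voltage as output), ω_n = 1/√(LC) = 1/√(397 µH · 470 nF) = 73200 rad/s.
ζ = (R/2)·√(C/L) = (50.0/2)·√(470 nF/397 µH) = 0.860.
%OS = 100 e^{−πζ/√(1−ζ²)} with ζ = 0.860 gives 0.500%.

%OS ≈ 0.500%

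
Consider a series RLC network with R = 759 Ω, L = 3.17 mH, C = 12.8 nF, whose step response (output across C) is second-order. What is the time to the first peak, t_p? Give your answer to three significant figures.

For a series RLC circuit (capacitor voltage as output), ω_n = 1/√(LC) = 1/√(3.17 mH · 12.8 nF) = 157000 rad/s.
ζ = (R/2)·√(C/L) = (759/2)·√(12.8 nF/3.17 mH) = 0.763.
The damped frequency ω_d = ω_n√(1−ζ²) = 102000 rad/s. t_p = π/ω_d = 0.0000309 s.

t_p ≈ 0.0000309 s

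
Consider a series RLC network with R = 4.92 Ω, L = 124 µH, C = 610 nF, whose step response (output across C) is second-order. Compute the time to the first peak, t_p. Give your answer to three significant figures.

For a series RLC circuit (capacitor voltage as output), ω_n = 1/√(LC) = 1/√(124 µH · 610 nF) = 115000 rad/s.
ζ = (R/2)·√(C/L) = (4.92/2)·√(610 nF/124 µH) = 0.173.
ω_d = ω_n√(1−ζ²) = 113000 rad/s. t_p = π/ω_d = 0.0000277 s.

t_p ≈ 0.0000277 s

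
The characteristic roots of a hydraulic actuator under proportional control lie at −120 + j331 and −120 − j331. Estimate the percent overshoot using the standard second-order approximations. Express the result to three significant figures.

%OS ≈ 32.0%

The poles are at −σ ± jω_d with σ = 120 and ω_d = 331, so ω_n = √(σ²+ω_d²) = 352 rad/s and ζ = σ/ω_n = 0.341.
%OS = 100 e^{−πζ/√(1−ζ²)} with ζ = 0.341 gives 32.0%.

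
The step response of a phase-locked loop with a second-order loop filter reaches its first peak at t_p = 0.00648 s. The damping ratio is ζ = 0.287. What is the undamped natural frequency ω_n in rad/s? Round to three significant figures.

ω_n ≈ 506 rad/s

Peak time t_p = π/ω_d, so ω_d = π/t_p = π/0.00648 = 485 rad/s.
ω_n = ω_d/√(1−ζ²) = 485/√0.918 = 506 rad/s.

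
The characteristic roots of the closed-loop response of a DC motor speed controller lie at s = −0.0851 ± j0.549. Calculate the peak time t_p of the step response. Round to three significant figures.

t_p = π/ω_d with ω_d = 0.549 (the imaginary part), so t_p = 5.72 s.

t_p ≈ 5.72 s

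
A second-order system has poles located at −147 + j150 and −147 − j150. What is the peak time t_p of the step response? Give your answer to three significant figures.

t_p ≈ 0.0209 s

t_p = π/ω_d with ω_d = 150 (the imaginary part), so t_p = 0.0209 s.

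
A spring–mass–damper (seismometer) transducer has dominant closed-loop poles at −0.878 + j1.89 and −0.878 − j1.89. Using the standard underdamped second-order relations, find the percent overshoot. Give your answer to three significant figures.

|pole| = ω_n = √(0.878² + 1.89²) = 2.08 rad/s; ζ = cos θ = σ/ω_n = 0.421.
%OS = 100 e^{−πζ/√(1−ζ²)} with ζ = 0.421 gives 23.2%.

%OS ≈ 23.2%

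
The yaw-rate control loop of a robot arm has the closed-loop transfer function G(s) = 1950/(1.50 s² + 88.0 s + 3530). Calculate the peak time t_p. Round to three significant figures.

Dividing through by 1.50: denominator becomes s² + 58.67 s + 2353.
So ω_n = √2353 = 48.5 rad/s and ζ = 58.67/(2·48.5) = 0.605.
The damped frequency ω_d = ω_n√(1−ζ²) = 38.6 rad/s. t_p = π/ω_d = 0.0813 s.

t_p ≈ 0.0813 s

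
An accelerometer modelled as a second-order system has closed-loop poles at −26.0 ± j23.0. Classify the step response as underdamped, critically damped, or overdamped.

underdamped

Since the poles form a complex-conjugate pair with nonzero imaginary part, the response is underdamped.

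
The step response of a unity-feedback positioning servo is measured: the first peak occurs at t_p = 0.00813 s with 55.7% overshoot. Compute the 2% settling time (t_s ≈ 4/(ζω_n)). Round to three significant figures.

ζ from %OS: ζ = |ln 0.557|/√(π²+ln²0.557) = 0.183.
t_p = π/ω_d ⇒ ω_d = 386 rad/s; then ω_n = ω_d/√(1−ζ²) = 393 rad/s.
t_s ≈ 4/(ζω_n) = 4/(0.183·393) = 0.0556 s.

t_s ≈ 0.0556 s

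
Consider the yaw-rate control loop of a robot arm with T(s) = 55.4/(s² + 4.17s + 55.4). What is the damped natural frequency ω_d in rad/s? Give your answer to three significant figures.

ω_n = √55.4 = 7.44 rad/s; ζ = 4.17/(2·7.44) = 0.280.
The damped frequency ω_d = ω_n√(1−ζ²) = 7.15 rad/s.

ω_d ≈ 7.15 rad/s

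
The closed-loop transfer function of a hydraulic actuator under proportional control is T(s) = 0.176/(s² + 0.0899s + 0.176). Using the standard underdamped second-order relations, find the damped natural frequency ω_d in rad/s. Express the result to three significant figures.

ω_d ≈ 0.417 rad/s

Comparing the denominator to s² + 2ζω_n s + ω_n²: ω_n = √0.176 = 0.420 rad/s, and 2ζω_n = 0.0899 so ζ = 0.0899/(2·0.420) = 0.107.
ω_d = ω_n√(1−ζ²) = 0.417 rad/s.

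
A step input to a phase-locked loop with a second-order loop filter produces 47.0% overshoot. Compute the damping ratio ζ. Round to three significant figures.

ζ = −ln(OS)/√(π² + (ln OS)²). With OS = 0.470, ln OS = −0.7550 and ζ = 0.7550/3.231 = 0.234.

ζ ≈ 0.234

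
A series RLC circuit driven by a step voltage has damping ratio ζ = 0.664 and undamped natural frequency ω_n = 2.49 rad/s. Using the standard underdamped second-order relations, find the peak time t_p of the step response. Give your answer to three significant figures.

The damped frequency is ω_d = ω_n√(1−ζ²) = 2.49·√(1−0.441) = 1.86 rad/s.
Peak time t_p = π/ω_d = π/1.86 = 1.69 s.

t_p ≈ 1.69 s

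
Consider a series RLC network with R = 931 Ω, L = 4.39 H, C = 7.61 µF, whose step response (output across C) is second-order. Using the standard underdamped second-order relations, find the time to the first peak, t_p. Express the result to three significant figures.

For a series RLC circuit (capacitor voltage as output), ω_n = 1/√(LC) = 1/√(4.39 H · 7.61 µF) = 173 rad/s.
ζ = (R/2)·√(C/L) = (931/2)·√(7.61 µF/4.39 H) = 0.613.
The damped frequency ω_d = ω_n√(1−ζ²) = 137 rad/s. t_p = π/ω_d = 0.0230 s.

t_p ≈ 0.0230 s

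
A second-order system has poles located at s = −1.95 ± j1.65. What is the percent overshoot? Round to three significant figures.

With σ = 1.95, ω_d = 1.65: ω_n = √(σ²+ω_d²) = 2.55 rad/s, ζ = σ/ω_n = 0.763.
%OS = 100 e^{−πζ/√(1−ζ²)} with ζ = 0.763 gives 2.44%.

%OS ≈ 2.44%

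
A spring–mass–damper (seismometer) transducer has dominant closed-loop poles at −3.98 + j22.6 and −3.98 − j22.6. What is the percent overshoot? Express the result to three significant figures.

%OS ≈ 57.5%

With σ = 3.98, ω_d = 22.6: ω_n = √(σ²+ω_d²) = 22.9 rad/s, ζ = σ/ω_n = 0.173.
%OS = 100·exp(−πζ/√(1−ζ²)) = 57.5%.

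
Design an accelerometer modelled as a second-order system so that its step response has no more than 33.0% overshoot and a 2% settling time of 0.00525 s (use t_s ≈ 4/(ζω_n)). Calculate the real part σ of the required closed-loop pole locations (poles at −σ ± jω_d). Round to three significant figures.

σ ≈ 762

The settling-time spec alone fixes σ = ζω_n = 4/t_s = 4/0.00525 = 762.
(Overshoot then fixes ζ = 0.333 and hence ω_d = σ·√(1−ζ²)/ζ = 2160 rad/s.)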